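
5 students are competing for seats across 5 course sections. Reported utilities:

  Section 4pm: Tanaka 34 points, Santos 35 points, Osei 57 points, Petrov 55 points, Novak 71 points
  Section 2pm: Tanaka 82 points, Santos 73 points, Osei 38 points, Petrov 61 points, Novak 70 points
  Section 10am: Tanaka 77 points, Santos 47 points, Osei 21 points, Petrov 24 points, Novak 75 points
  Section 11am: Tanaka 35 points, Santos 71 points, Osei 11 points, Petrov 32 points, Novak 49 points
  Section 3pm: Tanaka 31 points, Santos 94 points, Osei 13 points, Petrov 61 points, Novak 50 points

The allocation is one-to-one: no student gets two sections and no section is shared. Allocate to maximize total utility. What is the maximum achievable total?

Maximum total: 346 points

Optimal: Tanaka→Section 2pm (82 points), Santos→Section 11am (71 points), Osei→Section 4pm (57 points), Petrov→Section 3pm (61 points), Novak→Section 10am (75 points) — total 82+71+57+61+75 = 346 points.
Row-greedy (each student in turn takes its best remaining section) gives 340 points, worse by 6.
Next-best assignment: Tanaka→Section 2pm, Santos→Section 3pm, Osei→Section 4pm, Petrov→Section 11am, Novak→Section 10am = 340 points.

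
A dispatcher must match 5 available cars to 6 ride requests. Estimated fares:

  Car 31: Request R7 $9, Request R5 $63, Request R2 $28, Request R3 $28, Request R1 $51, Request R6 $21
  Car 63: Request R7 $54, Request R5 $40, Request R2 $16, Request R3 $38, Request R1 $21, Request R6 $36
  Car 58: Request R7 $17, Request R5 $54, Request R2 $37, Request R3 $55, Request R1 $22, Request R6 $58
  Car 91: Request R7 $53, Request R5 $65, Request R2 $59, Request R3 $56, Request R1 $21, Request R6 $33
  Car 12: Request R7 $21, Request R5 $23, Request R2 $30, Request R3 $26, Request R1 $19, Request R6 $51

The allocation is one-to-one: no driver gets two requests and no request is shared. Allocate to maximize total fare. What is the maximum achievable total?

Optimal: Car 31→Request R5 ($63), Car 63→Request R7 ($54), Car 58→Request R3 ($55), Car 91→Request R2 ($59), Car 12→Request R6 ($51) — total 63+54+55+59+51 = $282.
Max-entry greedy (repeatedly take the single best remaining cell) gives $258, worse by 24.
Next-best assignment: Car 31→Request R1, Car 63→Request R7, Car 58→Request R3, Car 91→Request R5, Car 12→Request R6 = $276.
Checked against all permutations: $282 is optimal.

Maximum total: $282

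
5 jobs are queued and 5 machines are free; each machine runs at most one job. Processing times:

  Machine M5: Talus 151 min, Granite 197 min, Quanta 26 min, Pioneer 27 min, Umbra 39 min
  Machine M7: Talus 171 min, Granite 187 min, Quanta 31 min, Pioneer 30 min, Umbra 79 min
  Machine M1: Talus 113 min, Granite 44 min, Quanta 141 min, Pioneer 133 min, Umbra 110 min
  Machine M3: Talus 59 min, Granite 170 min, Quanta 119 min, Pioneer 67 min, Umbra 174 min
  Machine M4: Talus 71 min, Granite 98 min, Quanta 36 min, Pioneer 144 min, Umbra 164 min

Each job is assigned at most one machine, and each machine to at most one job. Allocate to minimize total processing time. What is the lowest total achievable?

This is the linear assignment problem.
Optimal: Talus→Machine M3 (59 min), Granite→Machine M1 (44 min), Quanta→Machine M4 (36 min), Pioneer→Machine M7 (30 min), Umbra→Machine M5 (39 min) — total 59+44+36+30+39 = 208 min.
Row-greedy (each job in turn takes its cheapest remaining machine) gives 323 min, worse by 115.
Next-best assignment: Talus→Machine M3, Granite→Machine M1, Quanta→Machine M4, Pioneer→Machine M5, Umbra→Machine M7 = 245 min.

Minimum total: 208 min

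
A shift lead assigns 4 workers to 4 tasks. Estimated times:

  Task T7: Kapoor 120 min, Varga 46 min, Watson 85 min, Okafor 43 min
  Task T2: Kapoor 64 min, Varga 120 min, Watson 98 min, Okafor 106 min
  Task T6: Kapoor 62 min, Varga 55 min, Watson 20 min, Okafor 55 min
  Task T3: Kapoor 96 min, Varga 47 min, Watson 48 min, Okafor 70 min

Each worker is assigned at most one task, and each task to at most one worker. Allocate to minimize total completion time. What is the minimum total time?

Min total: 174 min

Treat this as an assignment problem: match each worker to one task.
Optimal: Kapoor→Task T2 (64 min), Varga→Task T3 (47 min), Watson→Task T6 (20 min), Okafor→Task T7 (43 min) — total 64+47+20+43 = 174 min.
Row-greedy (each worker in turn takes its cheapest remaining task) gives 262 min, worse by 88.
No other one-to-one assignment undercuts 174 min.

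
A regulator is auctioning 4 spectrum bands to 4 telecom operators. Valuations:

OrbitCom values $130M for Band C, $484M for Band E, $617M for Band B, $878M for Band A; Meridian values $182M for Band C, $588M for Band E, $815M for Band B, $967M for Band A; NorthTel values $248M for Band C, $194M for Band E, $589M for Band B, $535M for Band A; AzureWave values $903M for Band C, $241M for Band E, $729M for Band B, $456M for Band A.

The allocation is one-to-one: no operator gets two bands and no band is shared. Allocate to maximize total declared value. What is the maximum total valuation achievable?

Maximum total: $2958M

Optimal: OrbitCom→Band A ($878M), Meridian→Band E ($588M), NorthTel→Band B ($589M), AzureWave→Band C ($903M) — total 878+588+589+903 = $2958M.
Next-best assignment: OrbitCom→Band E, Meridian→Band A, NorthTel→Band B, AzureWave→Band C = $2943M.
Swapping Meridian↔AzureWave (Meridian→Band C $182M, AzureWave→Band E $241M) loses 1068.
No other one-to-one assignment exceeds $2958M.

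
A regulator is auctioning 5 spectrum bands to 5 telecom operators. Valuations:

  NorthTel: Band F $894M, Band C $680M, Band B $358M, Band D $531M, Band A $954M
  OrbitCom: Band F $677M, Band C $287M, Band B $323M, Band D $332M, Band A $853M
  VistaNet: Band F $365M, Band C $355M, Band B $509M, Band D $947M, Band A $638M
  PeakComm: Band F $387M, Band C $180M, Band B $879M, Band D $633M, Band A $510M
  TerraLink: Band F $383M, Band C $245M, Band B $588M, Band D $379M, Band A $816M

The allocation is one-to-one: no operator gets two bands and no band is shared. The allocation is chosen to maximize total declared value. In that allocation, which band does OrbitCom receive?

OrbitCom receives Band F.

This is the linear assignment problem.
Optimal: NorthTel→Band C ($680M), OrbitCom→Band F ($677M), VistaNet→Band D ($947M), PeakComm→Band B ($879M), TerraLink→Band A ($816M) — total 680+677+947+879+816 = $3999M.
Column-greedy (each band in turn goes to its best remaining operator) gives $3360M, worse by 639.
No other one-to-one assignment exceeds $3999M.
OrbitCom's own top band is Band A ($853M), but forcing OrbitCom→Band A and reassigning the rest optimally gives only $3818M — worse by 181.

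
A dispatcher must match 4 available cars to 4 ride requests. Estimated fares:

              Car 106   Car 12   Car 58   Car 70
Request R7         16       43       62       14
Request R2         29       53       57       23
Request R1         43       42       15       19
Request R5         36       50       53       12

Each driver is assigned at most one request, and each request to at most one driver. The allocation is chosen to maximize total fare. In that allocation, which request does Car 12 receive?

Car 12 receives Request R5.

Optimal: Car 106→Request R1 ($43), Car 12→Request R5 ($50), Car 58→Request R7 ($62), Car 70→Request R2 ($23) — total 43+50+62+23 = $178.
No other one-to-one assignment exceeds $178.
Car 12's own top request is Request R2 ($53), but forcing Car 12→Request R2 and reassigning the rest optimally gives only $170 — worse by 8.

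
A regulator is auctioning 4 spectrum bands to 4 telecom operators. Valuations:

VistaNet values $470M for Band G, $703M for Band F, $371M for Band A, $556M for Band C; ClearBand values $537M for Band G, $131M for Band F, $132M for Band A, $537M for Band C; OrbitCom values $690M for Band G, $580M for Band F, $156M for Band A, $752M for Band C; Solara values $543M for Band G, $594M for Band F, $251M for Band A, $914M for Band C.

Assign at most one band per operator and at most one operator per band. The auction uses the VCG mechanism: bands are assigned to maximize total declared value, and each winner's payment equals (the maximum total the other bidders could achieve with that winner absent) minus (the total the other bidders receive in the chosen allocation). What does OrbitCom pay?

OrbitCom pays $405M.

Efficient allocation: VistaNet→Band F ($703M), ClearBand→Band A ($132M), OrbitCom→Band G ($690M), Solara→Band C ($914M); total welfare W = $2439M.
OrbitCom receives Band G at value $690M, so the others get W − 690 = $1749M.
Without OrbitCom: best allocation of the remaining 3 bidders over all 4 bands is VistaNet→Band F ($703M), ClearBand→Band G ($537M), Solara→Band C ($914M), total $2154M.
VCG payment = (others' best without OrbitCom) − (others' welfare with OrbitCom) = 2154 − 1749 = $405M.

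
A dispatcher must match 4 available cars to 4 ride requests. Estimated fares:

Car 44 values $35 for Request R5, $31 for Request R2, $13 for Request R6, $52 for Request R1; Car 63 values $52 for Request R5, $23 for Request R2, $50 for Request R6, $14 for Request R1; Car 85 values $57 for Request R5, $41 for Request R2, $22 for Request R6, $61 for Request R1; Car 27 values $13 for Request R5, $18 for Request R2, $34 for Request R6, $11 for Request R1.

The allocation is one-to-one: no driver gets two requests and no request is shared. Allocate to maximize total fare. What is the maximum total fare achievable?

Max total: $179

Optimal: Car 44→Request R1 ($52), Car 63→Request R5 ($52), Car 85→Request R2 ($41), Car 27→Request R6 ($34) — total 52+52+41+34 = $179.
Max-entry greedy (repeatedly take the single best remaining cell) gives $178, worse by 1.
Next-best assignment: Car 44→Request R2, Car 63→Request R5, Car 85→Request R1, Car 27→Request R6 = $178.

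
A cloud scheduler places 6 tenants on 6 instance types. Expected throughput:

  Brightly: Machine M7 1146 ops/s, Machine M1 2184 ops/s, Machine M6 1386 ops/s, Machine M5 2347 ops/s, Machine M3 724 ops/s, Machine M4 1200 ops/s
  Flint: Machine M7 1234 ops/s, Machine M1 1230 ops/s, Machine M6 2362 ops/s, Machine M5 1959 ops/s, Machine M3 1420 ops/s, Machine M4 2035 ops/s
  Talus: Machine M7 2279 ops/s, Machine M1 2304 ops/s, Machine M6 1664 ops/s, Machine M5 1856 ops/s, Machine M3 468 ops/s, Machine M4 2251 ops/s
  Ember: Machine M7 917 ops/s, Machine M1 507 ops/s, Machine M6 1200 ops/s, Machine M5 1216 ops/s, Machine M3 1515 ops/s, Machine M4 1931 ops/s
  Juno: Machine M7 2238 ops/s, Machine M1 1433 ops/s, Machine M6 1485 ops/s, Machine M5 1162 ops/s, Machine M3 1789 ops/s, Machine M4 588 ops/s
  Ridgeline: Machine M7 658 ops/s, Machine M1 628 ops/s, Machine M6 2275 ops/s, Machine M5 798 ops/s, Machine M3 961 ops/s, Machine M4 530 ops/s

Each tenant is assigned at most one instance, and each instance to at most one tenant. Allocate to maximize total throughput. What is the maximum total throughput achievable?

Maximum total: 12714 ops/s

Treat this as an assignment problem: match each tenant to one instance.
Optimal: Brightly→Machine M5 (2347 ops/s), Flint→Machine M4 (2035 ops/s), Talus→Machine M1 (2304 ops/s), Ember→Machine M3 (1515 ops/s), Juno→Machine M7 (2238 ops/s), Ridgeline→Machine M6 (2275 ops/s) — total 2347+2035+2304+1515+2238+2275 = 12714 ops/s.
Next-best assignment: Brightly→Machine M5, Flint→Machine M3, Talus→Machine M1, Ember→Machine M4, Juno→Machine M7, Ridgeline→Machine M6 = 12515 ops/s.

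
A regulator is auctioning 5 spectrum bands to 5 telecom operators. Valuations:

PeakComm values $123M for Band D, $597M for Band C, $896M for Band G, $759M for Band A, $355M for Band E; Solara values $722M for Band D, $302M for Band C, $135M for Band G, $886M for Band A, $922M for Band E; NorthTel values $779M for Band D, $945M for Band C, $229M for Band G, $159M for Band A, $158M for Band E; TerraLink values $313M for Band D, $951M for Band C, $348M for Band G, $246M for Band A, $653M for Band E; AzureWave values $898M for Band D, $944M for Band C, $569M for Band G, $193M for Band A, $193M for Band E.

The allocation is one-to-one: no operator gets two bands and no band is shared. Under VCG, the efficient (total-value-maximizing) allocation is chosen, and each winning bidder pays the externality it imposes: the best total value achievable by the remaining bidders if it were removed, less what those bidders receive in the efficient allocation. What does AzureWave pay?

Efficient allocation: PeakComm→Band G ($896M), Solara→Band A ($886M), NorthTel→Band C ($945M), TerraLink→Band E ($653M), AzureWave→Band D ($898M); total welfare W = $4278M.
AzureWave receives Band D at value $898M, so the others get W − 898 = $3380M.
Without AzureWave: best allocation of the remaining 4 bidders over all 5 bands is PeakComm→Band G ($896M), Solara→Band E ($922M), NorthTel→Band D ($779M), TerraLink→Band C ($951M), total $3548M.
VCG payment = (others' best without AzureWave) − (others' welfare with AzureWave) = 3548 − 3380 = $168M.

AzureWave pays $168M.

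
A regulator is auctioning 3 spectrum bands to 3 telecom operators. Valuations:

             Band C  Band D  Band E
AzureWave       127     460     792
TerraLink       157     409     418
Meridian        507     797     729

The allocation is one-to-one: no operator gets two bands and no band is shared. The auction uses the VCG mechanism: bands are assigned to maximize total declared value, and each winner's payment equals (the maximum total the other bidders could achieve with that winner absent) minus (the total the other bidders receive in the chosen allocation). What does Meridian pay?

Efficient allocation: AzureWave→Band E ($792M), TerraLink→Band C ($157M), Meridian→Band D ($797M); total welfare W = $1746M.
Meridian receives Band D at value $797M, so the others get W − 797 = $949M.
Without Meridian: best allocation of the remaining 2 bidders over all 3 bands is AzureWave→Band E ($792M), TerraLink→Band D ($409M), total $1201M.
VCG payment = (others' best without Meridian) − (others' welfare with Meridian) = 1201 − 949 = $252M.

Meridian pays $252M.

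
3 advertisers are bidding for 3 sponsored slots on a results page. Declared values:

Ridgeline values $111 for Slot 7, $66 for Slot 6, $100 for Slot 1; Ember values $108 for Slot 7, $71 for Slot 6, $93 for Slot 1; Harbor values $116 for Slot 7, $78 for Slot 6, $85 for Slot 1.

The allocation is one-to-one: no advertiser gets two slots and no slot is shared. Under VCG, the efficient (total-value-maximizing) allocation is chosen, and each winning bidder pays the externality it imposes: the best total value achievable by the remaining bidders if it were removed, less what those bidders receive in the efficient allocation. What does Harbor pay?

Harbor pays $37.

Efficient allocation: Ridgeline→Slot 1 ($100), Ember→Slot 6 ($71), Harbor→Slot 7 ($116); total welfare W = $287.
Harbor receives Slot 7 at value $116, so the others get W − 116 = $171.
Without Harbor: best allocation of the remaining 2 bidders over all 3 slots is Ridgeline→Slot 1 ($100), Ember→Slot 7 ($108), total $208.
VCG payment = (others' best without Harbor) − (others' welfare with Harbor) = 208 − 171 = $37.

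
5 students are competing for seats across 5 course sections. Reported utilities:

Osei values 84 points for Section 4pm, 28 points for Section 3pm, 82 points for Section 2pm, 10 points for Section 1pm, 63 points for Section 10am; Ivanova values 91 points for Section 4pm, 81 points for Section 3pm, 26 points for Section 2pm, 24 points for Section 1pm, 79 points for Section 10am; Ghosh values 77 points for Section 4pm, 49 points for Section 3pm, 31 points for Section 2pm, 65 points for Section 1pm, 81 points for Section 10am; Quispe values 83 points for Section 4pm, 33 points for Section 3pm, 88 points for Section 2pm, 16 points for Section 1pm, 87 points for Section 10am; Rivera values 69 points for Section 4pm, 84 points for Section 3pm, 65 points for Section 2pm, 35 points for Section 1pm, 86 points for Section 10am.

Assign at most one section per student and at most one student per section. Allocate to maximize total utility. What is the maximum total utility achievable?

Optimal: Osei→Section 2pm (82 points), Ivanova→Section 4pm (91 points), Ghosh→Section 1pm (65 points), Quispe→Section 10am (87 points), Rivera→Section 3pm (84 points) — total 82+91+65+87+84 = 409 points.
Column-greedy (each section in turn goes to its best remaining student) gives 391 points, worse by 18.
Swapping Ivanova↔Osei (Ivanova→Section 2pm 26 points, Osei→Section 4pm 84 points) loses 63.

Max total: 409 points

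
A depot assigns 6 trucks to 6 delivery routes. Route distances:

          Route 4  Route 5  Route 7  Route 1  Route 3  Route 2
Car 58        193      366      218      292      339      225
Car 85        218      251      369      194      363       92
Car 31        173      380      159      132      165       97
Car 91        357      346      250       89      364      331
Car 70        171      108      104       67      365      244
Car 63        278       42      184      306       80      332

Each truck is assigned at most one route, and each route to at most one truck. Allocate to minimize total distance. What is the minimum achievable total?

This is a one-to-one assignment (minimum-cost bipartite matching).
Optimal: Car 58→Route 4 (193 km), Car 85→Route 2 (92 km), Car 31→Route 3 (165 km), Car 91→Route 1 (89 km), Car 70→Route 7 (104 km), Car 63→Route 5 (42 km) — total 193+92+165+89+104+42 = 685 km.
Column-greedy (each route in turn goes to its cheapest remaining truck) gives 892 km, worse by 207.
Swapping Car 91↔Car 63 (Car 91→Route 5 346 km, Car 63→Route 1 306 km) adds 521.
No other one-to-one assignment undercuts 685 km.

Min total: 685 km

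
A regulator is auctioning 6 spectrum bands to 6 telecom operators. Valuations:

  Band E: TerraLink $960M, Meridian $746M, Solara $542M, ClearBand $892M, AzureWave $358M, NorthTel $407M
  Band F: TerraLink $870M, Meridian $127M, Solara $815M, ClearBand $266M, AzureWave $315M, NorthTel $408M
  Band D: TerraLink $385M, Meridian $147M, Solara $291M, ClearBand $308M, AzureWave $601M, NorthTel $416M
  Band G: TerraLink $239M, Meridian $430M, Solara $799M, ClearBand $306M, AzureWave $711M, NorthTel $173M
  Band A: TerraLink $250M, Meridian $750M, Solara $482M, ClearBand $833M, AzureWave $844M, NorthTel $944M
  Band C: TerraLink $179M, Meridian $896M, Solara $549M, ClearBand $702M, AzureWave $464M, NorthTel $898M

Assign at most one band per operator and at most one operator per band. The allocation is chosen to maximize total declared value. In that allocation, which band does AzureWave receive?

Optimal: TerraLink→Band F ($870M), Meridian→Band C ($896M), Solara→Band G ($799M), ClearBand→Band E ($892M), AzureWave→Band D ($601M), NorthTel→Band A ($944M) — total 870+896+799+892+601+944 = $5002M.
Max-entry greedy (repeatedly take the single best remaining cell) gives $4634M, worse by 368.
Next-best assignment: TerraLink→Band F, Meridian→Band A, Solara→Band G, ClearBand→Band E, AzureWave→Band D, NorthTel→Band C = $4810M.
AzureWave's own top band is Band A ($844M), but forcing AzureWave→Band A and reassigning the rest optimally gives only $4717M — worse by 285.

AzureWave receives Band D.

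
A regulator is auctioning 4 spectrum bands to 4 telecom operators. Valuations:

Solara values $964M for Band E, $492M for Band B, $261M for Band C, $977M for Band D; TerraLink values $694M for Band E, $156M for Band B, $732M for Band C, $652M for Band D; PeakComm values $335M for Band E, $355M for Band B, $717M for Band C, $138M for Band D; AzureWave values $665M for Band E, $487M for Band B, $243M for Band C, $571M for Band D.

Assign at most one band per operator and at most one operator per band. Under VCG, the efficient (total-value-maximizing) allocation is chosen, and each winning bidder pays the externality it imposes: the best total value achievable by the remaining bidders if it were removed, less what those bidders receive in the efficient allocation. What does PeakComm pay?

PeakComm pays $216M.

Efficient allocation: Solara→Band D ($977M), TerraLink→Band E ($694M), PeakComm→Band C ($717M), AzureWave→Band B ($487M); total welfare W = $2875M.
PeakComm receives Band C at value $717M, so the others get W − 717 = $2158M.
Without PeakComm: best allocation of the remaining 3 bidders over all 4 bands is Solara→Band D ($977M), TerraLink→Band C ($732M), AzureWave→Band E ($665M), total $2374M.
VCG payment = (others' best without PeakComm) − (others' welfare with PeakComm) = 2374 − 2158 = $216M.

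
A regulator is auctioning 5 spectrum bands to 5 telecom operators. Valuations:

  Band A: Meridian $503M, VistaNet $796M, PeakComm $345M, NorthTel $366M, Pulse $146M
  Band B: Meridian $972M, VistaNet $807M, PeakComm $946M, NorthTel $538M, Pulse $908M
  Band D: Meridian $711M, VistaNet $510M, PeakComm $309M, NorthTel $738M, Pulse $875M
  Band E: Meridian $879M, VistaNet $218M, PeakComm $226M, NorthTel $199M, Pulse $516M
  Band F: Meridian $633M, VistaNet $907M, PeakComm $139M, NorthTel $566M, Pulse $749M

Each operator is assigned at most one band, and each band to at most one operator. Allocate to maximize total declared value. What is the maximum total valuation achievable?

Max total: $4108M

Optimal: Meridian→Band E ($879M), VistaNet→Band A ($796M), PeakComm→Band B ($946M), NorthTel→Band D ($738M), Pulse→Band F ($749M) — total 879+796+946+738+749 = $4108M.
Next-best assignment: Meridian→Band E, VistaNet→Band A, PeakComm→Band B, NorthTel→Band F, Pulse→Band D = $4062M.
Swapping Pulse↔NorthTel (Pulse→Band D $875M, NorthTel→Band F $566M) loses 46.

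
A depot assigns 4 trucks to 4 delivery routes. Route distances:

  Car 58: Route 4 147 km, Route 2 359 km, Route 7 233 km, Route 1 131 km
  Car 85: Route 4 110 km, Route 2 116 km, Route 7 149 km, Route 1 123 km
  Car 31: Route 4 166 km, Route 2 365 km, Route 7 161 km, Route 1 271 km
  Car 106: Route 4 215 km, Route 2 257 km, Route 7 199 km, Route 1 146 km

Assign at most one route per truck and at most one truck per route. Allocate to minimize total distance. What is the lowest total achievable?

Minimum total: 570 km

Optimal: Car 58→Route 4 (147 km), Car 85→Route 2 (116 km), Car 31→Route 7 (161 km), Car 106→Route 1 (146 km) — total 147+116+161+146 = 570 km.
Column-greedy (each route in turn goes to its cheapest remaining truck) gives 659 km, worse by 89.
Next-best assignment: Car 58→Route 1, Car 85→Route 2, Car 31→Route 4, Car 106→Route 7 = 612 km.
Checked against all permutations: 570 km is optimal.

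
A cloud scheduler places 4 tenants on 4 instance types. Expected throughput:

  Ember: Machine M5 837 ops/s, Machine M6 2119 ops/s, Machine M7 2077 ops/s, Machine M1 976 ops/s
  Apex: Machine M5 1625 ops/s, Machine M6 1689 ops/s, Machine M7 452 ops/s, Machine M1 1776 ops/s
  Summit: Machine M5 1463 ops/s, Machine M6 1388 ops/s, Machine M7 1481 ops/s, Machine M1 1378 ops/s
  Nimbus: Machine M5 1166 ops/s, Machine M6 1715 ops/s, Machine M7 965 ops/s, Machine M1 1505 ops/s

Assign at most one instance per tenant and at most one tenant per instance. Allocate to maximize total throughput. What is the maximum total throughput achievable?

Optimal: Ember→Machine M7 (2077 ops/s), Apex→Machine M1 (1776 ops/s), Summit→Machine M5 (1463 ops/s), Nimbus→Machine M6 (1715 ops/s) — total 2077+1776+1463+1715 = 7031 ops/s.
Next-best assignment: Ember→Machine M7, Apex→Machine M5, Summit→Machine M1, Nimbus→Machine M6 = 6795 ops/s.
Swapping Summit↔Ember (Summit→Machine M7 1481 ops/s, Ember→Machine M5 837 ops/s) loses 1222.

Maximum total: 7031 ops/s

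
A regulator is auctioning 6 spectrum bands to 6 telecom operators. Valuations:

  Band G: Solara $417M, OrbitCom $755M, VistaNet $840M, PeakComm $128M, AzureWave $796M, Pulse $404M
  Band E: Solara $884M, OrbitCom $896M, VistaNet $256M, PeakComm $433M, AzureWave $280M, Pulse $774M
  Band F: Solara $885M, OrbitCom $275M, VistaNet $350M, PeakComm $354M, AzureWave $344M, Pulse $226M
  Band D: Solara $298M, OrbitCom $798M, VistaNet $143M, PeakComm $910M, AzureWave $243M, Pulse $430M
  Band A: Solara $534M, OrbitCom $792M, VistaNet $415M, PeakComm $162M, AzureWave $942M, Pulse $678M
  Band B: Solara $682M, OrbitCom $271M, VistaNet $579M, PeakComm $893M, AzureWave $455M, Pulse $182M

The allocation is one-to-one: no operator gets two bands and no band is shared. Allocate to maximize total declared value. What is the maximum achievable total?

Max total: $5132M

Treat this as an assignment problem: match each operator to one band.
Optimal: Solara→Band F ($885M), OrbitCom→Band D ($798M), VistaNet→Band G ($840M), PeakComm→Band B ($893M), AzureWave→Band A ($942M), Pulse→Band E ($774M) — total 885+798+840+893+942+774 = $5132M.
Row-greedy (each operator in turn takes its best remaining band) gives $4655M, worse by 477.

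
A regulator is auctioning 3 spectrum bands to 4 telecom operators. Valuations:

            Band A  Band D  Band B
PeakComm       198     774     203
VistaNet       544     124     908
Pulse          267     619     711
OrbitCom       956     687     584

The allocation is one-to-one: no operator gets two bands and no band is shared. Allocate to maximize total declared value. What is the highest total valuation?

Max total: $2638M

Treat this as an assignment problem: match each operator to one band.
Optimal: OrbitCom→Band A ($956M), PeakComm→Band D ($774M), VistaNet→Band B ($908M) — total 956+774+908 = $2638M.
Row-greedy (each operator in turn takes its best remaining band) gives $1949M, worse by 689.
Swapping OrbitCom↔PeakComm (OrbitCom→Band D $687M, PeakComm→Band A $198M) loses 845.
Checked against all permutations: $2638M is optimal.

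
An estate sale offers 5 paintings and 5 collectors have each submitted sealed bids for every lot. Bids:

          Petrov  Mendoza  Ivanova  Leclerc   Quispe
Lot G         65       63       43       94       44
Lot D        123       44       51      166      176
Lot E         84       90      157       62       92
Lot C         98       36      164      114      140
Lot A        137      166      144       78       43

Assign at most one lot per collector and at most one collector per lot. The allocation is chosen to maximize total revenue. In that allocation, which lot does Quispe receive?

Quispe receives Lot C.

Optimal: Petrov→Lot G ($65), Mendoza→Lot A ($166), Ivanova→Lot E ($157), Leclerc→Lot D ($166), Quispe→Lot C ($140) — total 65+166+157+166+140 = $694.
Column-greedy (each lot in turn goes to its best remaining collector) gives $691, worse by 3.
Next-best assignment: Petrov→Lot C, Mendoza→Lot A, Ivanova→Lot E, Leclerc→Lot G, Quispe→Lot D = $691.
Swapping Ivanova↔Leclerc (Ivanova→Lot D $51, Leclerc→Lot E $62) loses 210.
Quispe's own top lot is Lot D ($176), but forcing Quispe→Lot D and reassigning the rest optimally gives only $691 — worse by 3.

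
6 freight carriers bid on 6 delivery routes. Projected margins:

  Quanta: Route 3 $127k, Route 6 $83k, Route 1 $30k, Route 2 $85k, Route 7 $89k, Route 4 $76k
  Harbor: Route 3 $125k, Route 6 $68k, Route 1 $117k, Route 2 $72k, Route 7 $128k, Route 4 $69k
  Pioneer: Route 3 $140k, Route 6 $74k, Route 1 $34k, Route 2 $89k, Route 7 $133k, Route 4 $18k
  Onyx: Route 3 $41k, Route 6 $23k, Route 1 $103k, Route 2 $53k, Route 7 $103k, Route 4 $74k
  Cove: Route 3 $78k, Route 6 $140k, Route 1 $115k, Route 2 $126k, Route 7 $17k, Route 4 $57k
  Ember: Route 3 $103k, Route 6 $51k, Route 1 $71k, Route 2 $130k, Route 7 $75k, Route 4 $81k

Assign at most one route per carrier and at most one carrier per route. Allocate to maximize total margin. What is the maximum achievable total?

Max total: $721k

Optimal: Quanta→Route 3 ($127k), Harbor→Route 1 ($117k), Pioneer→Route 7 ($133k), Onyx→Route 4 ($74k), Cove→Route 6 ($140k), Ember→Route 2 ($130k) — total 127+117+133+74+140+130 = $721k.
Row-greedy (each carrier in turn takes its best remaining route) gives $668k, worse by 53.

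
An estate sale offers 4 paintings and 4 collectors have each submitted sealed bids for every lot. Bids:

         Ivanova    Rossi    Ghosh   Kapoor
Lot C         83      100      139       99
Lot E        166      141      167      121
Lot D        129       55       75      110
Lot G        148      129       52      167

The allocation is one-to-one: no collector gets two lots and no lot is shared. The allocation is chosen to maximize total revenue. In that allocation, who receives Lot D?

Ivanova receives Lot D.

Optimal: Ivanova→Lot D ($129), Rossi→Lot E ($141), Ghosh→Lot C ($139), Kapoor→Lot G ($167) — total 129+141+139+167 = $576.
Row-greedy (each collector in turn takes its best remaining lot) gives $544, worse by 32.
Every other assignment is strictly worse.
Ivanova's own top lot is Lot E ($166), but forcing Ivanova→Lot E and reassigning the rest optimally gives only $544 — worse by 32.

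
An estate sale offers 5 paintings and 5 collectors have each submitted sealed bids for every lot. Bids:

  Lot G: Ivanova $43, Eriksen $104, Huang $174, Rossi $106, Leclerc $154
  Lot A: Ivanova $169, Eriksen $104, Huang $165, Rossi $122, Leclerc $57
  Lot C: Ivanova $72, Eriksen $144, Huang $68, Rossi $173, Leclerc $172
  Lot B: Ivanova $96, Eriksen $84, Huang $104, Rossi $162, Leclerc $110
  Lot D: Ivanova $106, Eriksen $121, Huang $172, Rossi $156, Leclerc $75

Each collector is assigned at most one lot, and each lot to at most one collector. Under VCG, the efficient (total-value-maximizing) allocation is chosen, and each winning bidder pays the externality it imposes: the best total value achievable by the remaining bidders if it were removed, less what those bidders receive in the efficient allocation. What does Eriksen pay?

Eriksen pays $20.

Efficient allocation: Ivanova→Lot A ($169), Eriksen→Lot C ($144), Huang→Lot D ($172), Rossi→Lot B ($162), Leclerc→Lot G ($154); total welfare W = $801.
Eriksen receives Lot C at value $144, so the others get W − 144 = $657.
Without Eriksen: best allocation of the remaining 4 bidders over all 5 lots is Ivanova→Lot A ($169), Huang→Lot G ($174), Rossi→Lot B ($162), Leclerc→Lot C ($172), total $677.
VCG payment = (others' best without Eriksen) − (others' welfare with Eriksen) = 677 − 657 = $20.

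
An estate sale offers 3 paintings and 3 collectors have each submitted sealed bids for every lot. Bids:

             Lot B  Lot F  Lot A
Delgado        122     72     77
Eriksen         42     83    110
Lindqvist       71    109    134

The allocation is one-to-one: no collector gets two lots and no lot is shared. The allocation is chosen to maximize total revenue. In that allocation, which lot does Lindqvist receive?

Optimal: Delgado→Lot B ($122), Eriksen→Lot A ($110), Lindqvist→Lot F ($109) — total 122+110+109 = $341.
No other one-to-one assignment exceeds $341.
Lindqvist's own top lot is Lot A ($134), but forcing Lindqvist→Lot A and reassigning the rest optimally gives only $339 — worse by 2.

Lindqvist receives Lot F.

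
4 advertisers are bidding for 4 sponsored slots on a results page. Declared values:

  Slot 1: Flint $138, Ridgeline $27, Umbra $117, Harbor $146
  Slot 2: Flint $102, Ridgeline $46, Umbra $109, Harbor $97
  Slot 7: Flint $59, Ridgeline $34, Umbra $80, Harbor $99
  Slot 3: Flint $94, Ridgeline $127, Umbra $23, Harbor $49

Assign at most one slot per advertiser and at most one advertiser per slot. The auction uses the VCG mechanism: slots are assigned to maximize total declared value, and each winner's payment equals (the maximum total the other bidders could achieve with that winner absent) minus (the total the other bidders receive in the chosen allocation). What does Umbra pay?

Umbra pays $11.

Efficient allocation: Flint→Slot 1 ($138), Ridgeline→Slot 3 ($127), Umbra→Slot 2 ($109), Harbor→Slot 7 ($99); total welfare W = $473.
Umbra receives Slot 2 at value $109, so the others get W − 109 = $364.
Without Umbra: best allocation of the remaining 3 bidders over all 4 slots is Flint→Slot 2 ($102), Ridgeline→Slot 3 ($127), Harbor→Slot 1 ($146), total $375.
VCG payment = (others' best without Umbra) − (others' welfare with Umbra) = 375 − 364 = $11.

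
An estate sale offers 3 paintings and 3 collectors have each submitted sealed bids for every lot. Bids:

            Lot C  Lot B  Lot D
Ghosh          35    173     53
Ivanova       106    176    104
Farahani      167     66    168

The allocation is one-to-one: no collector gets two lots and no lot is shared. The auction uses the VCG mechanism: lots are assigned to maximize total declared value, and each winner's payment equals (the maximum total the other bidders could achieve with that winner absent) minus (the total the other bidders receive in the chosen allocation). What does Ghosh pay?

Ghosh pays $70.

Efficient allocation: Ghosh→Lot B ($173), Ivanova→Lot C ($106), Farahani→Lot D ($168); total welfare W = $447.
Ghosh receives Lot B at value $173, so the others get W − 173 = $274.
Without Ghosh: best allocation of the remaining 2 bidders over all 3 lots is Ivanova→Lot B ($176), Farahani→Lot D ($168), total $344.
VCG payment = (others' best without Ghosh) − (others' welfare with Ghosh) = 344 − 274 = $70.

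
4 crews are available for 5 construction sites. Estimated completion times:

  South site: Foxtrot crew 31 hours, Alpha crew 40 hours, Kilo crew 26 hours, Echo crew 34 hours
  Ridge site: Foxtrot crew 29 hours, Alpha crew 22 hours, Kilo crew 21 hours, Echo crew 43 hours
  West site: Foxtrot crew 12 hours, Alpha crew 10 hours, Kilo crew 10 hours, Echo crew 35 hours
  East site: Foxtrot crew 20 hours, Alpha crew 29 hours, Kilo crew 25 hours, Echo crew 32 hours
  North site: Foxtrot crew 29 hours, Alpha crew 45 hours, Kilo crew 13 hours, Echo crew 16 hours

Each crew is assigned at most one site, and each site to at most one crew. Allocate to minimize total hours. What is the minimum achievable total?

Min total: 67 hours

Optimal: Foxtrot crew→East site (20 hours), Alpha crew→West site (10 hours), Kilo crew→Ridge site (21 hours), Echo crew→North site (16 hours) — total 20+10+21+16 = 67 hours.
Row-greedy (each crew in turn takes its cheapest remaining site) gives 79 hours, worse by 12.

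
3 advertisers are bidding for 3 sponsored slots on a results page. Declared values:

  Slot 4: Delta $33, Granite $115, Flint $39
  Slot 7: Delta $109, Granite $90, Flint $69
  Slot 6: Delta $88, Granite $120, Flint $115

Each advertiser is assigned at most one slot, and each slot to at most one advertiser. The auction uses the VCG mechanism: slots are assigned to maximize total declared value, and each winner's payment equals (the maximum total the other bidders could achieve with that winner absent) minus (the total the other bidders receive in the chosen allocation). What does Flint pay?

Flint pays $5.

Efficient allocation: Delta→Slot 7 ($109), Granite→Slot 4 ($115), Flint→Slot 6 ($115); total welfare W = $339.
Flint receives Slot 6 at value $115, so the others get W − 115 = $224.
Without Flint: best allocation of the remaining 2 bidders over all 3 slots is Delta→Slot 7 ($109), Granite→Slot 6 ($120), total $229.
VCG payment = (others' best without Flint) − (others' welfare with Flint) = 229 − 224 = $5.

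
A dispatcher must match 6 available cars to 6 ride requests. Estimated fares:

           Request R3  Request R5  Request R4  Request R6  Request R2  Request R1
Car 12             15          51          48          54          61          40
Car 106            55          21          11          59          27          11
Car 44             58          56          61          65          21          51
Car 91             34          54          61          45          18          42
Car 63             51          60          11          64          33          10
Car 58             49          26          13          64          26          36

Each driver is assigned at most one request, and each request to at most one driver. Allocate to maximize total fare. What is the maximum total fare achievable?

Optimal: Car 12→Request R2 ($61), Car 106→Request R3 ($55), Car 44→Request R1 ($51), Car 91→Request R4 ($61), Car 63→Request R5 ($60), Car 58→Request R6 ($64) — total 61+55+51+61+60+64 = $352.
Column-greedy (each request in turn goes to its best remaining driver) gives $315, worse by 37.
Next-best assignment: Car 12→Request R2, Car 106→Request R3, Car 44→Request R4, Car 91→Request R1, Car 63→Request R5, Car 58→Request R6 = $343.
Swapping Car 58↔Car 63 (Car 58→Request R5 $26, Car 63→Request R6 $64) loses 34.
Every other assignment is strictly worse.

Max total: $352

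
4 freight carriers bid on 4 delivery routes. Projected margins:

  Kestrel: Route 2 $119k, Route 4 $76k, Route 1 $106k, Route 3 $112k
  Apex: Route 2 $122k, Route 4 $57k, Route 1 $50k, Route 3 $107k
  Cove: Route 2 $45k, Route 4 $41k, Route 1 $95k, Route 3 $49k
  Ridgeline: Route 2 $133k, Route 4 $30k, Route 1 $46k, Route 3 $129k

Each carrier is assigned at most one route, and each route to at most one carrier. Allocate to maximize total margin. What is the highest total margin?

Max total: $422k

This is a one-to-one assignment (maximum-weight bipartite matching).
Optimal: Kestrel→Route 4 ($76k), Apex→Route 2 ($122k), Cove→Route 1 ($95k), Ridgeline→Route 3 ($129k) — total 76+122+95+129 = $422k.
Column-greedy (each route in turn goes to its best remaining carrier) gives $411k, worse by 11.
No other one-to-one assignment exceeds $422k.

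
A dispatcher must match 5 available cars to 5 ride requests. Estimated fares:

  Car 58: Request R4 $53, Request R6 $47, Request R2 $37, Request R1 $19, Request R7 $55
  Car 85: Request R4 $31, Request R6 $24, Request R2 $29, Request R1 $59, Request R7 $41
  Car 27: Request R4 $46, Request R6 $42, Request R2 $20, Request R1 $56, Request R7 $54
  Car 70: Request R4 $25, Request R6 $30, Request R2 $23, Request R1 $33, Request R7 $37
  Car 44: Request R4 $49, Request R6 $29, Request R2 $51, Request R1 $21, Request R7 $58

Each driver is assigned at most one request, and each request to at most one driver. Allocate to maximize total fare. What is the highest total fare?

This is a one-to-one assignment (maximum-weight bipartite matching).
Optimal: Car 58→Request R4 ($53), Car 85→Request R1 ($59), Car 27→Request R7 ($54), Car 70→Request R6 ($30), Car 44→Request R2 ($51) — total 53+59+54+30+51 = $247.
Max-entry greedy (repeatedly take the single best remaining cell) gives $235, worse by 12.
No other one-to-one assignment exceeds $247.

Max total: $247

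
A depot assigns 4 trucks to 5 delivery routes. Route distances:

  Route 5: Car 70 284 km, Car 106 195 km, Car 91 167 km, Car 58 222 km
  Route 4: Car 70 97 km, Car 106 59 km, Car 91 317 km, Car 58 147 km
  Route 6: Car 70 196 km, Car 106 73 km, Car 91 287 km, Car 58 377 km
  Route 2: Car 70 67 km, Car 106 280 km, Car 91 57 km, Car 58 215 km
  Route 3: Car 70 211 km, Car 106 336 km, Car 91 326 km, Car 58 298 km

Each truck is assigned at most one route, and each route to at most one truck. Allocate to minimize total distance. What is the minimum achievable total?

This is a one-to-one assignment (minimum-cost bipartite matching).
Optimal: Car 70→Route 4 (97 km), Car 106→Route 6 (73 km), Car 91→Route 2 (57 km), Car 58→Route 5 (222 km) — total 97+73+57+222 = 449 km.
Column-greedy (each route in turn goes to its cheapest remaining truck) gives 637 km, worse by 188.
Swapping Car 91↔Car 70 (Car 91→Route 4 317 km, Car 70→Route 2 67 km) adds 230.

Minimum total: 449 km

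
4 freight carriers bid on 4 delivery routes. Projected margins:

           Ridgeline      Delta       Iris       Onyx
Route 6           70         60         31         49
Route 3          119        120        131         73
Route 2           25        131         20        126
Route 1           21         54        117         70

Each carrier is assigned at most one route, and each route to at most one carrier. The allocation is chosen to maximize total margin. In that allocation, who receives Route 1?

Iris receives Route 1.

Optimal: Ridgeline→Route 6 ($70k), Delta→Route 3 ($120k), Iris→Route 1 ($117k), Onyx→Route 2 ($126k) — total 70+120+117+126 = $433k.
Column-greedy (each route in turn goes to its best remaining carrier) gives $402k, worse by 31.
Iris's own top route is Route 3 ($131k), but forcing Iris→Route 3 and reassigning the rest optimally gives only $402k — worse by 31.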